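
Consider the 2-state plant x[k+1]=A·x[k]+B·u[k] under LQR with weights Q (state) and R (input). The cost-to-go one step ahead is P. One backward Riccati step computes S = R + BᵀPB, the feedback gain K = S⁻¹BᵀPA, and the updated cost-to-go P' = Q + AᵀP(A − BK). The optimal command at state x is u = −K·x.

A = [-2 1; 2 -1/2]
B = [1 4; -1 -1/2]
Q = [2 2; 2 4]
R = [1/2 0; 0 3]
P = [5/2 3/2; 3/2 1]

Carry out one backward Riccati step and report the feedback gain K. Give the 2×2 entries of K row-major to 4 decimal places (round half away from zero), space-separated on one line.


BᵀP = [1.0000 0.5000; 9.2500 5.5000]
S = R + BᵀPB = [1/2 0; 0 3] + [0.5000 3.7500; 3.7500 34.2500] = [1.0000 3.7500; 3.7500 37.2500]
BᵀPA = [-1.0000 0.7500; -7.5000 6.5000]
K = S⁻¹·BᵀPA = [-0.3935 0.1536; -0.1617 0.1590]
A−BK = [-0.9596 0.2102; 1.5256 -0.2668]
AᵀP(A−BK) = [0.3935 -0.1536; -0.1536 0.1011]
P' = Q + AᵀP(A−BK) = [2.3935 1.8464; 1.8464 4.1011]
tr(P') = 6.4946

-0.3935 0.1536 -0.1617 0.1590


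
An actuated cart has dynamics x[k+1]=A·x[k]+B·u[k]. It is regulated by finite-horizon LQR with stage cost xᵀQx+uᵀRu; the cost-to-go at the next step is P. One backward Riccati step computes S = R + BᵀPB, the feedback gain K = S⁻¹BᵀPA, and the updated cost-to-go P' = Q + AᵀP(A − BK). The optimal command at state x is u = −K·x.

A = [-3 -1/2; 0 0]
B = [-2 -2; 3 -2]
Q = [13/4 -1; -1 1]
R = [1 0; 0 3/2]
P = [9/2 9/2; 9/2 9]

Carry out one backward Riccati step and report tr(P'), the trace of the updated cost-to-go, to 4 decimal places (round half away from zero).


5.7795

BᵀP = [4.5000 18.0000; -18.0000 -27.0000]
S = R + BᵀPB = [1 0; 0 3/2] + [45.0000 -45.0000; -45.0000 90.0000] = [46.0000 -45.0000; -45.0000 91.5000]
BᵀPA = [-13.5000 -2.2500; 54.0000 9.0000]
K = S⁻¹·BᵀPA = [0.5470 0.0912; 0.8592 0.1432]
A−BK = [-0.1875 -0.0313; 0.0773 0.0129]
AᵀP(A−BK) = [1.4882 0.2480; 0.2480 0.0413]
P' = Q + AᵀP(A−BK) = [4.7382 -0.7520; -0.7520 1.0413]
tr(P') = 5.7795


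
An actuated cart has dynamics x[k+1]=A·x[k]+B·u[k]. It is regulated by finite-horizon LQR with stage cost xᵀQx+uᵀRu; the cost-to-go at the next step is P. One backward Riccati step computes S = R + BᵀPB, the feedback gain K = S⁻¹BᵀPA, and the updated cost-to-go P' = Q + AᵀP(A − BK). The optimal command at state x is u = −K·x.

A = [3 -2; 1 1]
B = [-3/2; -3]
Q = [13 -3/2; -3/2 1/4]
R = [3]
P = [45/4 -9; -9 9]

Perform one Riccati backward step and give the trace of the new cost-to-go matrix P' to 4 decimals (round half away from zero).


109.2103

BᵀP = [10.1250 -13.5000]
S = R + BᵀPB = [3] + [25.3125] = [28.3125]
BᵀPA = [16.8750 -33.7500]
K = S⁻¹·BᵀPA = [0.5960 -1.1921]
A−BK = [3.8940 -3.7881; 2.7881 -2.5762]
AᵀP(A−BK) = [46.1921 -47.3841; -47.3841 49.7682]
P' = Q + AᵀP(A−BK) = [59.1921 -48.8841; -48.8841 50.0182]
tr(P') = 109.2103


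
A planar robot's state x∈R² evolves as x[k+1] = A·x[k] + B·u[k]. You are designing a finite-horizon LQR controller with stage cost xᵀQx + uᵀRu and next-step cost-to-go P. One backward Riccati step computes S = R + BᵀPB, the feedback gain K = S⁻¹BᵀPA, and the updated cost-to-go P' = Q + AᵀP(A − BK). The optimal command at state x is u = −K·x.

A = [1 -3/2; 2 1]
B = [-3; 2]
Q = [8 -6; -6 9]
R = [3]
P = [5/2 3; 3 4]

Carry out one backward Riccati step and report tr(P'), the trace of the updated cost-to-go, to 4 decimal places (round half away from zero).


BᵀP = [-1.5000 -1.0000]
S = R + BᵀPB = [3] + [2.5000] = [5.5000]
BᵀPA = [-3.5000 1.2500]
K = S⁻¹·BᵀPA = [-0.6364 0.2273]
A−BK = [-0.9091 -0.8182; 3.2727 0.5455]
AᵀP(A−BK) = [28.2727 -0.9545; -0.9545 0.3409]
P' = Q + AᵀP(A−BK) = [36.2727 -6.9545; -6.9545 9.3409]
tr(P') = 45.6136

45.6136


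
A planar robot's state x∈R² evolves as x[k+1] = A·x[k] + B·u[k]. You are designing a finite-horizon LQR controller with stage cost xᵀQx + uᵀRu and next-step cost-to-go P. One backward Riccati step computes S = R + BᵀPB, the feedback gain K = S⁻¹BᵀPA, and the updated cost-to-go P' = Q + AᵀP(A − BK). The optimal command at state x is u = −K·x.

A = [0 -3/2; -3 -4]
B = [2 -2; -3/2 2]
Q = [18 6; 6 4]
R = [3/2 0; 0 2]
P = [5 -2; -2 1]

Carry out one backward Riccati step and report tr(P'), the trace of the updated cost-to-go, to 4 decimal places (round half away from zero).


BᵀP = [13.0000 -5.5000; -14.0000 6.0000]
S = R + BᵀPB = [3/2 0; 0 2] + [34.2500 -37.0000; -37.0000 40.0000] = [35.7500 -37.0000; -37.0000 42.0000]
BᵀPA = [16.5000 2.5000; -18.0000 -3.0000]
K = S⁻¹·BᵀPA = [0.2038 -0.0453; -0.2491 -0.1113]
A−BK = [-0.9057 -1.6321; -2.1962 -3.8453]
AᵀP(A−BK) = [1.1547 1.7434; 1.7434 3.0292]
P' = Q + AᵀP(A−BK) = [19.1547 7.7434; 7.7434 7.0292]
tr(P') = 26.1840

26.1840


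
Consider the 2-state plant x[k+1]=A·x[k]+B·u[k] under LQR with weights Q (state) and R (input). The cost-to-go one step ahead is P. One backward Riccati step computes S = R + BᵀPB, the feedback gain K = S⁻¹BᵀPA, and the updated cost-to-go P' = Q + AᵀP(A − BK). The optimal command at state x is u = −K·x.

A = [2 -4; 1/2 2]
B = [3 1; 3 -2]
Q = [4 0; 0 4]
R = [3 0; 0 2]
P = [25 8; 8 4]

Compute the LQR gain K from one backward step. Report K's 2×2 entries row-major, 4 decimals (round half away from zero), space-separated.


BᵀP = [99.0000 36.0000; 9.0000 0.0000]
S = R + BᵀPB = [3 0; 0 2] + [405.0000 27.0000; 27.0000 9.0000] = [408.0000 27.0000; 27.0000 11.0000]
BᵀPA = [216.0000 -324.0000; 18.0000 -36.0000]
K = S⁻¹·BᵀPA = [0.5028 -0.6895; 0.4022 -1.5802]
A−BK = [0.0894 -0.3512; -0.2039 0.9082]
AᵀP(A−BK) = [1.1564 -2.6145; -2.6145 7.6999]
P' = Q + AᵀP(A−BK) = [5.1564 -2.6145; -2.6145 11.6999]
tr(P') = 16.8563

0.5028 -0.6895 0.4022 -1.5802


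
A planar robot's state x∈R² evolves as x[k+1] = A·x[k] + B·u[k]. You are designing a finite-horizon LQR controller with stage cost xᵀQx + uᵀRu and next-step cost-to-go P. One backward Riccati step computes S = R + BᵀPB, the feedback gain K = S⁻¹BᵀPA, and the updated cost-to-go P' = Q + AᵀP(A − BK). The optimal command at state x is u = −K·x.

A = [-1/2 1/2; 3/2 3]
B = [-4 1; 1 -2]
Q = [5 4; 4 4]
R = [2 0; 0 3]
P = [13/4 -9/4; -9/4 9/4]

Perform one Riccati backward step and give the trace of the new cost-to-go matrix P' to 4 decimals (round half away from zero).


BᵀP = [-15.2500 11.2500; 7.7500 -6.7500]
S = R + BᵀPB = [2 0; 0 3] + [72.2500 -37.7500; -37.7500 21.2500] = [74.2500 -37.7500; -37.7500 24.2500]
BᵀPA = [24.5000 26.1250; -14.0000 -16.3750]
K = S⁻¹·BᵀPA = [0.1748 0.0409; -0.3053 -0.6115]
A−BK = [0.5043 1.2753; 0.7147 1.7360]
AᵀP(A−BK) = [0.6946 1.4356; 1.4356 3.2292]
P' = Q + AᵀP(A−BK) = [5.6946 5.4356; 5.4356 7.2292]
tr(P') = 12.9238

12.9238


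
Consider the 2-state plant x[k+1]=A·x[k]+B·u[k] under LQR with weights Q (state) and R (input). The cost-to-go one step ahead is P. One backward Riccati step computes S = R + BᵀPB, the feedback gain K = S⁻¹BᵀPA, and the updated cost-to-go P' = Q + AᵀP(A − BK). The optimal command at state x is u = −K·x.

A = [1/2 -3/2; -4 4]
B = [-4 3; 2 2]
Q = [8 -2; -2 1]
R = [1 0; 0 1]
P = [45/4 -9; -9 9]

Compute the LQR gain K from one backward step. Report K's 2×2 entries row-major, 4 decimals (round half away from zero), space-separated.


-0.9022 1.0467 -0.9654 0.8318

BᵀP = [-63.0000 54.0000; 15.7500 -9.0000]
S = R + BᵀPB = [1 0; 0 1] + [360.0000 -81.0000; -81.0000 29.2500] = [361.0000 -81.0000; -81.0000 30.2500]
BᵀPA = [-247.5000 310.5000; 43.8750 -59.6250]
K = S⁻¹·BᵀPA = [-0.9022 1.0467; -0.9654 0.8318]
A−BK = [-0.2125 0.1917; -0.2647 0.2430]
AᵀP(A−BK) = [1.8722 -1.8632; -1.8632 1.8939]
P' = Q + AᵀP(A−BK) = [9.8722 -3.8632; -3.8632 2.8939]
tr(P') = 12.7660


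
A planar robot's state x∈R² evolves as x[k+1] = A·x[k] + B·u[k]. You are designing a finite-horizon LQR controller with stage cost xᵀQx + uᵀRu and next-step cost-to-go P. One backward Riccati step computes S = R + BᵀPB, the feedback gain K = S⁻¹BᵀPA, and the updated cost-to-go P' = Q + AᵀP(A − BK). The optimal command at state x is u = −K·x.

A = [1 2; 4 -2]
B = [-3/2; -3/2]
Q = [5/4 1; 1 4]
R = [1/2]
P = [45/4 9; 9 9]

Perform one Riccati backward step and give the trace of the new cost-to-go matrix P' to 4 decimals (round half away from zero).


19.7735

BᵀP = [-30.3750 -27.0000]
S = R + BᵀPB = [1/2] + [86.0625] = [86.5625]
BᵀPA = [-138.3750 -6.7500]
K = S⁻¹·BᵀPA = [-1.5986 -0.0780]
A−BK = [-1.3978 1.8830; 1.6022 -2.1170]
AᵀP(A−BK) = [6.0498 -6.2903; -6.2903 8.4736]
P' = Q + AᵀP(A−BK) = [7.2998 -5.2903; -5.2903 12.4736]
tr(P') = 19.7735


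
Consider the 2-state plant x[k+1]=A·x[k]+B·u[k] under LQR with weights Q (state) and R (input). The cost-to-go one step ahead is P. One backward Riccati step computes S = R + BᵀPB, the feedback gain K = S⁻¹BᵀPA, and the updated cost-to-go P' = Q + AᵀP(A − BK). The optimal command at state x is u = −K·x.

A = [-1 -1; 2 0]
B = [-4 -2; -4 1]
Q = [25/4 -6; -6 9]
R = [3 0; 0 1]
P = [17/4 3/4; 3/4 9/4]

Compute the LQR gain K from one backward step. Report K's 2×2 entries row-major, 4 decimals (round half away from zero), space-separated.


BᵀP = [-20.0000 -12.0000; -7.7500 0.7500]
S = R + BᵀPB = [3 0; 0 1] + [128.0000 28.0000; 28.0000 16.2500] = [131.0000 28.0000; 28.0000 17.2500]
BᵀPA = [-4.0000 20.0000; 9.2500 7.7500]
K = S⁻¹·BᵀPA = [-0.2223 0.0867; 0.8970 0.3085]
A−BK = [-0.0950 -0.0361; 0.2140 0.0385]
AᵀP(A−BK) = [1.0637 0.2434; 0.2434 0.1245]
P' = Q + AᵀP(A−BK) = [7.3137 -5.7566; -5.7566 9.1245]
tr(P') = 16.4382

-0.2223 0.0867 0.8970 0.3085


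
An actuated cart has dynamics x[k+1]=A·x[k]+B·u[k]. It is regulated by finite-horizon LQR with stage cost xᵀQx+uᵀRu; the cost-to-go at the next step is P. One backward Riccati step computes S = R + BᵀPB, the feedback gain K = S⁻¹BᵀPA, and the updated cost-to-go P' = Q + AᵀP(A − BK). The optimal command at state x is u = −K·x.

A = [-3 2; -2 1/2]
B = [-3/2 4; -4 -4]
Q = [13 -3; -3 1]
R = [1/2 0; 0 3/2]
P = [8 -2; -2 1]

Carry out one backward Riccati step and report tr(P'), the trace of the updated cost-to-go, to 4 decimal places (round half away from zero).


BᵀP = [-4.0000 -1.0000; 40.0000 -12.0000]
S = R + BᵀPB = [1/2 0; 0 3/2] + [10.0000 -12.0000; -12.0000 208.0000] = [10.5000 -12.0000; -12.0000 209.5000]
BᵀPA = [14.0000 -8.5000; -96.0000 74.0000]
K = S⁻¹·BᵀPA = [0.8664 -0.4343; -0.4086 0.3283]
A−BK = [-0.0660 0.0352; -0.1690 0.0763]
AᵀP(A−BK) = [0.6445 -0.3989; -0.3989 0.2610]
P' = Q + AᵀP(A−BK) = [13.6445 -3.3989; -3.3989 1.2610]
tr(P') = 14.9055

14.9055


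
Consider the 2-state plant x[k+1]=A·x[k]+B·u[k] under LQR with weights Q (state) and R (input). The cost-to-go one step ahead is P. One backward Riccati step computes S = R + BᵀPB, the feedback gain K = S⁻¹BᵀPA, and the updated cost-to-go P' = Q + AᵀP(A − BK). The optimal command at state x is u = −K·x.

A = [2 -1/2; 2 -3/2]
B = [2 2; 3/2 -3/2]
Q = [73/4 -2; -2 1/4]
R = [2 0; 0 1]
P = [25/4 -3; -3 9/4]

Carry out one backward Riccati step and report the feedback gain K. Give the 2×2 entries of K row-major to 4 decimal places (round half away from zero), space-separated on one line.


0.7638 -0.3897 0.0004 0.2717

BᵀP = [8.0000 -2.6250; 17.0000 -9.3750]
S = R + BᵀPB = [2 0; 0 1] + [12.0625 19.9375; 19.9375 48.0625] = [14.0625 19.9375; 19.9375 49.0625]
BᵀPA = [10.7500 -0.0625; 15.2500 5.5625]
K = S⁻¹·BᵀPA = [0.7638 -0.3897; 0.0004 0.2717]
A−BK = [0.4715 -0.2641; 0.8549 -0.5078]
AᵀP(A−BK) = [1.7822 -0.9546; -0.9546 0.5891]
P' = Q + AᵀP(A−BK) = [20.0322 -2.9546; -2.9546 0.8391]
tr(P') = 20.8713


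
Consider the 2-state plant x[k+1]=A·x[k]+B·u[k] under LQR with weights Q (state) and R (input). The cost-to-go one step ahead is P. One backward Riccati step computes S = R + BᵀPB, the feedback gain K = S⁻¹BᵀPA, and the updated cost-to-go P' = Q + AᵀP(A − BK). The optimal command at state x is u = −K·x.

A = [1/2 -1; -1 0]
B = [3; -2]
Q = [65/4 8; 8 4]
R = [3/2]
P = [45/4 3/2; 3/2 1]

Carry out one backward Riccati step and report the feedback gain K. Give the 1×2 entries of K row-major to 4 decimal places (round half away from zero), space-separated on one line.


0.1451 -0.3465

BᵀP = [30.7500 2.5000]
S = R + BᵀPB = [3/2] + [87.2500] = [88.7500]
BᵀPA = [12.8750 -30.7500]
K = S⁻¹·BᵀPA = [0.1451 -0.3465]
A−BK = [0.0648 0.0394; -0.7099 -0.6930]
AᵀP(A−BK) = [0.4447 0.3359; 0.3359 0.5958]
P' = Q + AᵀP(A−BK) = [16.6947 8.3359; 8.3359 4.5958]
tr(P') = 21.2905


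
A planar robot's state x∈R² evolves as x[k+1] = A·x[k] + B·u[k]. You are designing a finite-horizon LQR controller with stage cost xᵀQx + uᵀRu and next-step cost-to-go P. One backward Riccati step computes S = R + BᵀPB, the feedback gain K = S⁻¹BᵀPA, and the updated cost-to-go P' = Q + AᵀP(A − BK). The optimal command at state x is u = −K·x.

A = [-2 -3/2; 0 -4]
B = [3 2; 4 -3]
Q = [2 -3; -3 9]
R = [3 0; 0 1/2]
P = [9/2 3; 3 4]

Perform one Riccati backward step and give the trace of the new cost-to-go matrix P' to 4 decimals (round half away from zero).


13.1251

BᵀP = [25.5000 25.0000; 0.0000 -6.0000]
S = R + BᵀPB = [3 0; 0 1/2] + [176.5000 -24.0000; -24.0000 18.0000] = [179.5000 -24.0000; -24.0000 18.5000]
BᵀPA = [-51.0000 -138.2500; 0.0000 24.0000]
K = S⁻¹·BᵀPA = [-0.3437 -0.7220; -0.4459 0.3607]
A−BK = [-0.0769 -0.0555; 0.0372 -0.0301]
AᵀP(A−BK) = [0.4689 0.6796; 0.6796 1.6562]
P' = Q + AᵀP(A−BK) = [2.4689 -2.3204; -2.3204 10.6562]
tr(P') = 13.1251


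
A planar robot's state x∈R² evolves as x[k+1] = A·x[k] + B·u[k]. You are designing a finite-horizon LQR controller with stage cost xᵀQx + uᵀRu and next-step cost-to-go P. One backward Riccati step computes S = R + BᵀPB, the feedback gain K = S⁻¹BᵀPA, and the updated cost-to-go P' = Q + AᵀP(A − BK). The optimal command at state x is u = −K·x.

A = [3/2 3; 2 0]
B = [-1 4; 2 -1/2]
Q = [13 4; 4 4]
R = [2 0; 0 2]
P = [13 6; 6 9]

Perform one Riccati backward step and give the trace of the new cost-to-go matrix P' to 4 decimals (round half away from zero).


21.7208

BᵀP = [-1.0000 12.0000; 49.0000 19.5000]
S = R + BᵀPB = [2 0; 0 2] + [25.0000 -10.0000; -10.0000 186.2500] = [27.0000 -10.0000; -10.0000 188.2500]
BᵀPA = [22.5000 -3.0000; 112.5000 147.0000]
K = S⁻¹·BᵀPA = [1.0758 0.1817; 0.6548 0.7905]
A−BK = [-0.0432 0.0196; 0.1757 0.0319]
AᵀP(A−BK) = [3.3833 1.4779; 1.4779 1.3375]
P' = Q + AᵀP(A−BK) = [16.3833 5.4779; 5.4779 5.3375]
tr(P') = 21.7208


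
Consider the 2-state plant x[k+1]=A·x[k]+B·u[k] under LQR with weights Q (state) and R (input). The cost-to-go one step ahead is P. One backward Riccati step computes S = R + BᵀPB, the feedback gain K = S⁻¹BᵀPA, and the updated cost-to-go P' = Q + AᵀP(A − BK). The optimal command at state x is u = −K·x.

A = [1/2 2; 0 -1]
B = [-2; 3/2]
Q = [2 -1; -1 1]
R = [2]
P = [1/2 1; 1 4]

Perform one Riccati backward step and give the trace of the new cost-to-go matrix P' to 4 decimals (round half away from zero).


BᵀP = [0.5000 4.0000]
S = R + BᵀPB = [2] + [5.0000] = [7.0000]
BᵀPA = [0.2500 -3.0000]
K = S⁻¹·BᵀPA = [0.0357 -0.4286]
A−BK = [0.5714 1.1429; -0.0536 -0.3571]
AᵀP(A−BK) = [0.1161 0.1071; 0.1071 0.7143]
P' = Q + AᵀP(A−BK) = [2.1161 -0.8929; -0.8929 1.7143]
tr(P') = 3.8304

3.8304


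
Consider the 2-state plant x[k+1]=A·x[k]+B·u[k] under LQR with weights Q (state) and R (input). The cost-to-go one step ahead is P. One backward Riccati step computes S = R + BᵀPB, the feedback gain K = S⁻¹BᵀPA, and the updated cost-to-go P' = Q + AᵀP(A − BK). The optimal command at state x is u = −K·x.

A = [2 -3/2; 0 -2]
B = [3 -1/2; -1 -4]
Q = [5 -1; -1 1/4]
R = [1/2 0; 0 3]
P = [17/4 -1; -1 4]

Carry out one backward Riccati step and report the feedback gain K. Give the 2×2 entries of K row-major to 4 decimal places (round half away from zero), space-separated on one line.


BᵀP = [13.7500 -7.0000; 1.8750 -15.5000]
S = R + BᵀPB = [1/2 0; 0 3] + [48.2500 21.1250; 21.1250 61.0625] = [48.7500 21.1250; 21.1250 64.0625]
BᵀPA = [27.5000 -6.6250; 3.7500 28.1875]
K = S⁻¹·BᵀPA = [0.6286 -0.3810; -0.1487 0.5656]
A−BK = [0.0400 -0.0742; 0.0336 -0.1184]
AᵀP(A−BK) = [0.2725 -0.3934; -0.3934 1.0944]
P' = Q + AᵀP(A−BK) = [5.2725 -1.3934; -1.3934 1.3444]
tr(P') = 6.6169

0.6286 -0.3810 -0.1487 0.5656


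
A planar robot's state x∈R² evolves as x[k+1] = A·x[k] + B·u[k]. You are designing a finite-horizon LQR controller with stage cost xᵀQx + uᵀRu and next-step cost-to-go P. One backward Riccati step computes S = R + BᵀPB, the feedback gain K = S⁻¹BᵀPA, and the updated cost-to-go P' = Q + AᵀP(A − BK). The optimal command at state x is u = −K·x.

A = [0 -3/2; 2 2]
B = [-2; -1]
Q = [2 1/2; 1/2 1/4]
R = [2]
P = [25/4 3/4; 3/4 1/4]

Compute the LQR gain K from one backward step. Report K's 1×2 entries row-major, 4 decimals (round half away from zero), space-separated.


-0.1157 0.5413

BᵀP = [-13.2500 -1.7500]
S = R + BᵀPB = [2] + [28.2500] = [30.2500]
BᵀPA = [-3.5000 16.3750]
K = S⁻¹·BᵀPA = [-0.1157 0.5413]
A−BK = [-0.2314 -0.4174; 1.8843 2.5413]
AᵀP(A−BK) = [0.5950 0.6446; 0.6446 1.6983]
P' = Q + AᵀP(A−BK) = [2.5950 1.1446; 1.1446 1.9483]
tr(P') = 4.5434


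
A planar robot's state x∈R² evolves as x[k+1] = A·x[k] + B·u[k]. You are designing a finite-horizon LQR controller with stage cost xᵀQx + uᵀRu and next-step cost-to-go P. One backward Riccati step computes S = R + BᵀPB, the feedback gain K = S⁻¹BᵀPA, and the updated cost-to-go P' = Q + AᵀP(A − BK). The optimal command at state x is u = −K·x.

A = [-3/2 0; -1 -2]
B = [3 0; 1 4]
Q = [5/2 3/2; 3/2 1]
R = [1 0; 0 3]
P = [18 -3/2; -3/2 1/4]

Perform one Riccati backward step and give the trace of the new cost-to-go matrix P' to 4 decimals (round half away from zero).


4.0703

BᵀP = [52.5000 -4.2500; -6.0000 1.0000]
S = R + BᵀPB = [1 0; 0 3] + [153.2500 -17.0000; -17.0000 4.0000] = [154.2500 -17.0000; -17.0000 7.0000]
BᵀPA = [-74.5000 8.5000; 8.0000 -2.0000]
K = S⁻¹·BᵀPA = [-0.4875 0.0322; -0.0411 -0.2074]
A−BK = [-0.0375 -0.0967; -0.3481 -1.2027]
AᵀP(A−BK) = [0.2592 0.0617; 0.0617 0.3111]
P' = Q + AᵀP(A−BK) = [2.7592 1.5617; 1.5617 1.3111]
tr(P') = 4.0703


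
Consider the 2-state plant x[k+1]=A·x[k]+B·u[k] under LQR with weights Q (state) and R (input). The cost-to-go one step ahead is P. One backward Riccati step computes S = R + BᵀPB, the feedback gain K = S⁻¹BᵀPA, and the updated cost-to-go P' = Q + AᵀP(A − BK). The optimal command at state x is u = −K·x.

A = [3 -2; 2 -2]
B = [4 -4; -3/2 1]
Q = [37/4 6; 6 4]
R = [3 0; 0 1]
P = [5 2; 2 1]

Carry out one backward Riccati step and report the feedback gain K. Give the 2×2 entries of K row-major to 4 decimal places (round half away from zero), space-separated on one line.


0.1614 -0.1037 -0.8799 0.6609

BᵀP = [17.0000 6.5000; -18.0000 -7.0000]
S = R + BᵀPB = [3 0; 0 1] + [58.2500 -61.5000; -61.5000 65.0000] = [61.2500 -61.5000; -61.5000 66.0000]
BᵀPA = [64.0000 -47.0000; -68.0000 50.0000]
K = S⁻¹·BᵀPA = [0.1614 -0.1037; -0.8799 0.6609]
A−BK = [-1.1652 1.0586; 3.1220 -2.8165]
AᵀP(A−BK) = [2.8367 -2.4188; -2.4188 2.0788]
P' = Q + AᵀP(A−BK) = [12.0867 3.5812; 3.5812 6.0788]
tr(P') = 18.1655


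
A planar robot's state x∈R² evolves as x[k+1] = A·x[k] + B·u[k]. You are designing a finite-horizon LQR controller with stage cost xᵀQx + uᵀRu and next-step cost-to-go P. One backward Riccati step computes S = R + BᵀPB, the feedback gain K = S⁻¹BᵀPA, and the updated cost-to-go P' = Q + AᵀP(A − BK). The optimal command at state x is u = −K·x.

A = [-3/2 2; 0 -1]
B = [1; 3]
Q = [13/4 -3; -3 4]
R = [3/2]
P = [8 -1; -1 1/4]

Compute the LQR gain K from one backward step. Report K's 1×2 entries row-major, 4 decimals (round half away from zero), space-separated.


BᵀP = [5.0000 -0.2500]
S = R + BᵀPB = [3/2] + [4.2500] = [5.7500]
BᵀPA = [-7.5000 10.2500]
K = S⁻¹·BᵀPA = [-1.3043 1.7826]
A−BK = [-0.1957 0.2174; 3.9130 -6.3478]
AᵀP(A−BK) = [8.2174 -12.1304; -12.1304 17.9783]
P' = Q + AᵀP(A−BK) = [11.4674 -15.1304; -15.1304 21.9783]
tr(P') = 33.4457

-1.3043 1.7826


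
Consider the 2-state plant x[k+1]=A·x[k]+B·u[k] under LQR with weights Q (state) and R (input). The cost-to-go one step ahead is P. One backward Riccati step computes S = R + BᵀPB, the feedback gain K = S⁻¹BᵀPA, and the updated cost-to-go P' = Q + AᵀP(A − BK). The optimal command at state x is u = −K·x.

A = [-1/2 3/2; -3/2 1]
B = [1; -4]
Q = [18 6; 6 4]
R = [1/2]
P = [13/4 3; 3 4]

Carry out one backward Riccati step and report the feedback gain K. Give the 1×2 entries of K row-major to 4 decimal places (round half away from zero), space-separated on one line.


BᵀP = [-8.7500 -13.0000]
S = R + BᵀPB = [1/2] + [43.2500] = [43.7500]
BᵀPA = [23.8750 -26.1250]
K = S⁻¹·BᵀPA = [0.5457 -0.5971]
A−BK = [-1.0457 2.0971; 0.6829 -1.3886]
AᵀP(A−BK) = [1.2836 -2.4307; -2.4307 4.7121]
P' = Q + AᵀP(A−BK) = [19.2836 3.5693; 3.5693 8.7121]
tr(P') = 27.9957

0.5457 -0.5971


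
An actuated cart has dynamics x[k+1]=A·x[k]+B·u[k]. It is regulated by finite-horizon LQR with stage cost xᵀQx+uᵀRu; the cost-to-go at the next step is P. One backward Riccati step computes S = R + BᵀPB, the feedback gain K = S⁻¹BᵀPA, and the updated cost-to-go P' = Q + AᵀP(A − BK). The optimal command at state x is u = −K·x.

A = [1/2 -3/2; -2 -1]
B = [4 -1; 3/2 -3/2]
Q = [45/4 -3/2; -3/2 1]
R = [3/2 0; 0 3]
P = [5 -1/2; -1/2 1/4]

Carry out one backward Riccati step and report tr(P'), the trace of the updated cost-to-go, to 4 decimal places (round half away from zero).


BᵀP = [19.2500 -1.6250; -4.2500 0.1250]
S = R + BᵀPB = [3/2 0; 0 3] + [74.5625 -16.8125; -16.8125 4.0625] = [76.0625 -16.8125; -16.8125 7.0625]
BᵀPA = [12.8750 -27.2500; -2.3750 6.2500]
K = S⁻¹·BᵀPA = [0.2004 -0.3433; 0.1407 0.0678]
A−BK = [-0.1608 -0.0591; -2.0895 -0.3834]
AᵀP(A−BK) = [1.0044 0.0807; 0.0807 0.2221]
P' = Q + AᵀP(A−BK) = [12.2544 -1.4193; -1.4193 1.2221]
tr(P') = 13.4765

13.4765


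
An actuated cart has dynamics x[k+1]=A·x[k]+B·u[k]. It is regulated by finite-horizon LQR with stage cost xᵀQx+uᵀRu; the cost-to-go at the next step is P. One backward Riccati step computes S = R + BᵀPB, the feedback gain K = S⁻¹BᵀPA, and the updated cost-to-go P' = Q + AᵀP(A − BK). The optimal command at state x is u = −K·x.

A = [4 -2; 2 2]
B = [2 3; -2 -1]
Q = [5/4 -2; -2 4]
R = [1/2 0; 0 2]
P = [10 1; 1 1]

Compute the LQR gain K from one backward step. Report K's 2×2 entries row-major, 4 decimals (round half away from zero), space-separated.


-0.8324 -0.8324 1.8960 -0.1040

BᵀP = [18.0000 0.0000; 29.0000 2.0000]
S = R + BᵀPB = [1/2 0; 0 2] + [36.0000 54.0000; 54.0000 85.0000] = [36.5000 54.0000; 54.0000 87.0000]
BᵀPA = [72.0000 -36.0000; 120.0000 -54.0000]
K = S⁻¹·BᵀPA = [-0.8324 -0.8324; 1.8960 -0.1040]
A−BK = [-0.0231 -0.0231; 2.2312 0.2312]
AᵀP(A−BK) = [12.4162 0.4162; 0.4162 0.4162]
P' = Q + AᵀP(A−BK) = [13.6662 -1.5838; -1.5838 4.4162]
tr(P') = 18.0824


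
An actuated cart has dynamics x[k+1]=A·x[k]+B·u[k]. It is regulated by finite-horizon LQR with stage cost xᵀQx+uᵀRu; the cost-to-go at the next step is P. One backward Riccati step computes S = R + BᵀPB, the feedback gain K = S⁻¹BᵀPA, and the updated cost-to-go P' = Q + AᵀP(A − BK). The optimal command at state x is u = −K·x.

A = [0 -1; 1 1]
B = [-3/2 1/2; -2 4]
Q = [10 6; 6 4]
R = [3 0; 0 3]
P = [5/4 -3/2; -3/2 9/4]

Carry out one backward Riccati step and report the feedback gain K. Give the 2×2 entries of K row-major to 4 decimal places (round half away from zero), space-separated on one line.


-0.0436 0.0207 0.2366 0.4142

BᵀP = [1.1250 -2.2500; -5.3750 8.2500]
S = R + BᵀPB = [3 0; 0 3] + [2.8125 -8.4375; -8.4375 30.3125] = [5.8125 -8.4375; -8.4375 33.3125]
BᵀPA = [-2.2500 -3.3750; 8.2500 13.6250]
K = S⁻¹·BᵀPA = [-0.0436 0.0207; 0.2366 0.4142]
A−BK = [-0.1838 -1.1761; -0.0337 -0.6156]
AᵀP(A−BK) = [0.1998 0.3790; 0.3790 0.9257]
P' = Q + AᵀP(A−BK) = [10.1998 6.3790; 6.3790 4.9257]
tr(P') = 15.1256


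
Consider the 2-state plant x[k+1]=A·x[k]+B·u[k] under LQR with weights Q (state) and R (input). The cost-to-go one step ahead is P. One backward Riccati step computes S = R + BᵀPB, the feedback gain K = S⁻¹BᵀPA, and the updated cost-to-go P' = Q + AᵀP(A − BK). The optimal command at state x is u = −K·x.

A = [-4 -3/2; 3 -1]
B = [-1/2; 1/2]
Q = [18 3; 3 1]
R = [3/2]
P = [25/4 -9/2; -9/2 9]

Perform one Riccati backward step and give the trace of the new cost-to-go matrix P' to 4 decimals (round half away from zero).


BᵀP = [-5.3750 6.7500]
S = R + BᵀPB = [3/2] + [6.0625] = [7.5625]
BᵀPA = [41.7500 1.3125]
K = S⁻¹·BᵀPA = [5.5207 0.1736]
A−BK = [-1.2397 -1.4132; 0.2397 -1.0868]
AᵀP(A−BK) = [58.5124 5.5041; 5.5041 9.3347]
P' = Q + AᵀP(A−BK) = [76.5124 8.5041; 8.5041 10.3347]
tr(P') = 86.8471

86.8471


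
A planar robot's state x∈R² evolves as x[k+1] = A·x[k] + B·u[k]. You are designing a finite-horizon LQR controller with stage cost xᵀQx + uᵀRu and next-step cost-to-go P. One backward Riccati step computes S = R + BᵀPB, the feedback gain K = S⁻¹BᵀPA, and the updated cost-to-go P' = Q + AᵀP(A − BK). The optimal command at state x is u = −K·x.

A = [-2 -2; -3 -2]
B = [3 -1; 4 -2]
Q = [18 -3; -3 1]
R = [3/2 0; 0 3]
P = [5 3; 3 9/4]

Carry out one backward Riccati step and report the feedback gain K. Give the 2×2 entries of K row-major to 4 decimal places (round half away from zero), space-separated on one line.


BᵀP = [27.0000 18.0000; -11.0000 -7.5000]
S = R + BᵀPB = [3/2 0; 0 3] + [153.0000 -63.0000; -63.0000 26.0000] = [154.5000 -63.0000; -63.0000 29.0000]
BᵀPA = [-108.0000 -90.0000; 44.5000 37.0000]
K = S⁻¹·BᵀPA = [-0.6422 -0.5455; 0.1393 0.0909]
A−BK = [0.0660 -0.2727; -0.1525 0.3636]
AᵀP(A−BK) = [0.6906 0.5455; 0.5455 0.5455]
P' = Q + AᵀP(A−BK) = [18.6906 -2.4545; -2.4545 1.5455]
tr(P') = 20.2361

-0.6422 -0.5455 0.1393 0.0909


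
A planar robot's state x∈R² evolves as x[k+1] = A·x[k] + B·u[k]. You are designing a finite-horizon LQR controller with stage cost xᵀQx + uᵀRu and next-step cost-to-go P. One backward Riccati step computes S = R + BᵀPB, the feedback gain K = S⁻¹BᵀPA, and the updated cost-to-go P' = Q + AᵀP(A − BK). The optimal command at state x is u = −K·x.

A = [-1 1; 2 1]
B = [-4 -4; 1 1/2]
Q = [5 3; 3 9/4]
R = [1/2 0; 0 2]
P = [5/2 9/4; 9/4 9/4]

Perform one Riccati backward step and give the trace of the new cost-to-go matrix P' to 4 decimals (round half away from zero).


8.9754

BᵀP = [-7.7500 -6.7500; -8.8750 -7.8750]
S = R + BᵀPB = [1/2 0; 0 2] + [24.2500 27.6250; 27.6250 31.5625] = [24.7500 27.6250; 27.6250 33.5625]
BᵀPA = [-5.7500 -14.5000; -6.8750 -16.7500]
K = S⁻¹·BᵀPA = [-0.0453 -0.3545; -0.1675 -0.2073]
A−BK = [-1.8515 -1.2471; 2.1291 1.4581]
AᵀP(A−BK) = [1.0876 0.7866; 0.7866 0.6378]
P' = Q + AᵀP(A−BK) = [6.0876 3.7866; 3.7866 2.8878]
tr(P') = 8.9754


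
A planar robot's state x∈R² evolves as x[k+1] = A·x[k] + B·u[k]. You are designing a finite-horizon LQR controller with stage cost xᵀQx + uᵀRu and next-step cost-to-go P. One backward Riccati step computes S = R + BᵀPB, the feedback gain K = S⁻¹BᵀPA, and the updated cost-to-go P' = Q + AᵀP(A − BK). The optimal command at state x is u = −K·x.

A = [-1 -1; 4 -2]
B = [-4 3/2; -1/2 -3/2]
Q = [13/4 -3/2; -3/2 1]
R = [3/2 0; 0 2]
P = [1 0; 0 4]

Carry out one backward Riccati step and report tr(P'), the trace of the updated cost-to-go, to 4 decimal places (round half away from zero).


BᵀP = [-4.0000 -2.0000; 1.5000 -6.0000]
S = R + BᵀPB = [3/2 0; 0 2] + [17.0000 -3.0000; -3.0000 11.2500] = [18.5000 -3.0000; -3.0000 13.2500]
BᵀPA = [-4.0000 8.0000; -25.5000 10.5000]
K = S⁻¹·BᵀPA = [-0.5484 0.5823; -2.0487 0.9243]
A−BK = [-0.1207 -0.0572; 0.6527 -0.3224]
AᵀP(A−BK) = [10.5643 -5.1011; -5.1011 2.6363]
P' = Q + AᵀP(A−BK) = [13.8143 -6.6011; -6.6011 3.6363]
tr(P') = 17.4506

17.4506


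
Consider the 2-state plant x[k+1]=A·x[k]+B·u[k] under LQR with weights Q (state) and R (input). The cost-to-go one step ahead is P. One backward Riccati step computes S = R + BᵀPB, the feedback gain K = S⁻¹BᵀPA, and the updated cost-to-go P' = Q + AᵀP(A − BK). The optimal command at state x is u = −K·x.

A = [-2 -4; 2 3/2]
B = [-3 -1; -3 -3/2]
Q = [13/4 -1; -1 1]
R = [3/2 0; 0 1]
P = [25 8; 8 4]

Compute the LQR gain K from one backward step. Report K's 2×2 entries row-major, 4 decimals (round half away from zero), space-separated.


BᵀP = [-99.0000 -36.0000; -37.0000 -14.0000]
S = R + BᵀPB = [3/2 0; 0 1] + [405.0000 153.0000; 153.0000 58.0000] = [406.5000 153.0000; 153.0000 59.0000]
BᵀPA = [126.0000 342.0000; 46.0000 127.0000]
K = S⁻¹·BᵀPA = [0.6893 1.3003; -1.0078 -1.2193]
A−BK = [-0.9399 -1.3185; 2.5561 3.5718]
AᵀP(A−BK) = [11.5091 16.2559; 16.2559 23.1645]
P' = Q + AᵀP(A−BK) = [14.7591 15.2559; 15.2559 24.1645]
tr(P') = 38.9236

0.6893 1.3003 -1.0078 -1.2193


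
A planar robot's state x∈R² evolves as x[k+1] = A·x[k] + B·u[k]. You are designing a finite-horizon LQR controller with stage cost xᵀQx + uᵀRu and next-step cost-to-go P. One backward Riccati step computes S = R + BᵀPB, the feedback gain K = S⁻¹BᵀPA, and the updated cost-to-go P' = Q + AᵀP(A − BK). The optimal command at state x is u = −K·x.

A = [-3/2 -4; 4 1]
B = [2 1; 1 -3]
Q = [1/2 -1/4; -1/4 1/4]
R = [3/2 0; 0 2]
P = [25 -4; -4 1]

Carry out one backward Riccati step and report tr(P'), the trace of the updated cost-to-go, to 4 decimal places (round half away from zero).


8.6945

BᵀP = [46.0000 -7.0000; 37.0000 -7.0000]
S = R + BᵀPB = [3/2 0; 0 2] + [85.0000 67.0000; 67.0000 58.0000] = [86.5000 67.0000; 67.0000 60.0000]
BᵀPA = [-97.0000 -191.0000; -83.5000 -155.0000]
K = S⁻¹·BᵀPA = [-0.3217 -1.5335; -1.0325 -0.8709]
A−BK = [0.1758 -0.0621; 1.2243 -0.0792]
AᵀP(A−BK) = [2.8368 2.5282; 2.5282 5.1077]
P' = Q + AᵀP(A−BK) = [3.3368 2.2782; 2.2782 5.3577]
tr(P') = 8.6945


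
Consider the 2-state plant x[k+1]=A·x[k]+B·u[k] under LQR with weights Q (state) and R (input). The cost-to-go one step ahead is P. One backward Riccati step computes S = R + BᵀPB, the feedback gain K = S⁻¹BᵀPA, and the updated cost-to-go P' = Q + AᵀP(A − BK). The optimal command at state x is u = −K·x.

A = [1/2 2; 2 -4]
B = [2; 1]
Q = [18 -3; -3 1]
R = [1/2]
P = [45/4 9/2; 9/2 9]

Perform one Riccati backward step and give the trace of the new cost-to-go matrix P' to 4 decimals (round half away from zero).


145.5470

BᵀP = [27.0000 18.0000]
S = R + BᵀPB = [1/2] + [72.0000] = [72.5000]
BᵀPA = [49.5000 -18.0000]
K = S⁻¹·BᵀPA = [0.6828 -0.2483]
A−BK = [-0.8655 2.4966; 1.3172 -3.7517]
AᵀP(A−BK) = [14.0159 -39.4603; -39.4603 112.5310]
P' = Q + AᵀP(A−BK) = [32.0159 -42.4603; -42.4603 113.5310]
tr(P') = 145.5470


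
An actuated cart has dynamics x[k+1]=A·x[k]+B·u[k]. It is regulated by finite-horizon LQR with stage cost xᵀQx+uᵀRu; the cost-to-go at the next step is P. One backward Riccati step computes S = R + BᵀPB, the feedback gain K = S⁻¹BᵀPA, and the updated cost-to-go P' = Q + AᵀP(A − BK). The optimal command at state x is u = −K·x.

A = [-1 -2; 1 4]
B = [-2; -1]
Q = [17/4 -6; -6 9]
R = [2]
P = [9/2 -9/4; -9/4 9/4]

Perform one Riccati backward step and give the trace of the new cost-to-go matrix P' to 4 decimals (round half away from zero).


BᵀP = [-6.7500 2.2500]
S = R + BᵀPB = [2] + [11.2500] = [13.2500]
BᵀPA = [9.0000 22.5000]
K = S⁻¹·BᵀPA = [0.6792 1.6981]
A−BK = [0.3585 1.3962; 1.6792 5.6981]
AᵀP(A−BK) = [5.1368 16.2170; 16.2170 51.7925]
P' = Q + AᵀP(A−BK) = [9.3868 10.2170; 10.2170 60.7925]
tr(P') = 70.1792

70.1792


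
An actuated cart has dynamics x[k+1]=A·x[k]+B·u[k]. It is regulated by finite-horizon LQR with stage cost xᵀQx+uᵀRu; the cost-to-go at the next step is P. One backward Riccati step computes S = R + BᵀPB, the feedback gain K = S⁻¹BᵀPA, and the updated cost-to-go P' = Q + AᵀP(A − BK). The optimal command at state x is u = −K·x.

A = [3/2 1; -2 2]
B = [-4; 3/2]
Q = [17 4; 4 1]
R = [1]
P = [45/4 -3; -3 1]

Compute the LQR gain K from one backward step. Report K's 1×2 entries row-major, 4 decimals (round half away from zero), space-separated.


BᵀP = [-49.5000 13.5000]
S = R + BᵀPB = [1] + [218.2500] = [219.2500]
BᵀPA = [-101.2500 -22.5000]
K = S⁻¹·BᵀPA = [-0.4618 -0.1026]
A−BK = [-0.3472 0.5895; -1.3073 2.1539]
AᵀP(A−BK) = [0.5551 -0.5155; -0.5155 0.9410]
P' = Q + AᵀP(A−BK) = [17.5551 3.4845; 3.4845 1.9410]
tr(P') = 19.4961

-0.4618 -0.1026


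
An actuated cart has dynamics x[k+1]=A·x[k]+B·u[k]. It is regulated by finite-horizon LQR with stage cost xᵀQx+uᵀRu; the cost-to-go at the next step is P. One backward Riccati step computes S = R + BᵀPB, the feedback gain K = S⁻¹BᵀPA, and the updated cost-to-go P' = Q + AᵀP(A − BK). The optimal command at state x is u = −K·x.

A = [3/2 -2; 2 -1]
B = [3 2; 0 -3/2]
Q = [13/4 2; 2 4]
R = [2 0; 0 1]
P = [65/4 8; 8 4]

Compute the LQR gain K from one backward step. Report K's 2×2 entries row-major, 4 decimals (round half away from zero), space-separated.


BᵀP = [48.7500 24.0000; 20.5000 10.0000]
S = R + BᵀPB = [2 0; 0 1] + [146.2500 61.5000; 61.5000 26.0000] = [148.2500 61.5000; 61.5000 27.0000]
BᵀPA = [121.1250 -121.5000; 50.7500 -51.0000]
K = S⁻¹·BᵀPA = [0.6769 -0.6531; 0.3379 -0.4014]
A−BK = [-1.2063 0.7619; 2.5068 -1.6020]
AᵀP(A−BK) = [1.4297 -1.2789; -1.2789 1.1837]
P' = Q + AᵀP(A−BK) = [4.6797 0.7211; 0.7211 5.1837]
tr(P') = 9.8634

0.6769 -0.6531 0.3379 -0.4014


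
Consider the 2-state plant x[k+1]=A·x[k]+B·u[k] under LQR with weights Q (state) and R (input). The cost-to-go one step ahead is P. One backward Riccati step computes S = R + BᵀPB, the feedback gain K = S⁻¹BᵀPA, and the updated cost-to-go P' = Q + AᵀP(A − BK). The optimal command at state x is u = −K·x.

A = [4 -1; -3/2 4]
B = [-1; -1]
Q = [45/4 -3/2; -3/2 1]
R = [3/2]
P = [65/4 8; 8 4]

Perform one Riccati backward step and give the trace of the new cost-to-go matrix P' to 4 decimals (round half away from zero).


BᵀP = [-24.2500 -12.0000]
S = R + BᵀPB = [3/2] + [36.2500] = [37.7500]
BᵀPA = [-79.0000 -23.7500]
K = S⁻¹·BᵀPA = [-2.0927 -0.6291]
A−BK = [1.9073 -1.6291; -3.5927 3.3709]
AᵀP(A−BK) = [7.6755 1.2980; 1.2980 1.3079]
P' = Q + AᵀP(A−BK) = [18.9255 -0.2020; -0.2020 2.3079]
tr(P') = 21.2334

21.2334


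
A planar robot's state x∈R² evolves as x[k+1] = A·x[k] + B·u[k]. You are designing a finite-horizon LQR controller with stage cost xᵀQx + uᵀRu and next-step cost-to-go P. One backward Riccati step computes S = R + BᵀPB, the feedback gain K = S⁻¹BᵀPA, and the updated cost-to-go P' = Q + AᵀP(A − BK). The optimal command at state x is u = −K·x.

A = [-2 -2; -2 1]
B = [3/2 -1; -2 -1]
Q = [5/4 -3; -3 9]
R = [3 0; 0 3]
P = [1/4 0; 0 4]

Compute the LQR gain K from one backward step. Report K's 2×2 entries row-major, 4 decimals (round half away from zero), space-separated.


0.5467 -0.4391 0.5975 -0.0209

BᵀP = [0.3750 -8.0000; -0.2500 -4.0000]
S = R + BᵀPB = [3 0; 0 3] + [16.5625 7.6250; 7.6250 4.2500] = [19.5625 7.6250; 7.6250 7.2500]
BᵀPA = [15.2500 -8.7500; 8.5000 -3.5000]
K = S⁻¹·BᵀPA = [0.5467 -0.4391; 0.5975 -0.0209]
A−BK = [-2.2226 -1.3622; -0.3092 0.1008]
AᵀP(A−BK) = [3.5848 -0.1255; -0.1255 1.0844]
P' = Q + AᵀP(A−BK) = [4.8348 -3.1255; -3.1255 10.0844]
tr(P') = 14.9192


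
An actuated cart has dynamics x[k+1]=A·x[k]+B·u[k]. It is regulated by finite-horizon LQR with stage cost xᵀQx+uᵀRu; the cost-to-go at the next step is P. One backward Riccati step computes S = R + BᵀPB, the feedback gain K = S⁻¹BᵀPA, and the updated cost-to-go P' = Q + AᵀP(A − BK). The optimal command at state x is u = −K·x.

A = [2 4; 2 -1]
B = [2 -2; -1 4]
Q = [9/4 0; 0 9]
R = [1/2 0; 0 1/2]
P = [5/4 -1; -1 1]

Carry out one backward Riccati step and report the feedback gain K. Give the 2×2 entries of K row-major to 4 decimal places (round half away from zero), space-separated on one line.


BᵀP = [3.5000 -3.0000; -6.5000 6.0000]
S = R + BᵀPB = [1/2 0; 0 1/2] + [10.0000 -19.0000; -19.0000 37.0000] = [10.5000 -19.0000; -19.0000 37.5000]
BᵀPA = [1.0000 17.0000; -1.0000 -32.0000]
K = S⁻¹·BᵀPA = [0.5649 0.9008; 0.2595 -0.3969]
A−BK = [1.3893 1.4046; 1.5267 1.4885]
AᵀP(A−BK) = [0.6947 0.7023; 0.7023 0.9847]
P' = Q + AᵀP(A−BK) = [2.9447 0.7023; 0.7023 9.9847]
tr(P') = 12.9294

0.5649 0.9008 0.2595 -0.3969


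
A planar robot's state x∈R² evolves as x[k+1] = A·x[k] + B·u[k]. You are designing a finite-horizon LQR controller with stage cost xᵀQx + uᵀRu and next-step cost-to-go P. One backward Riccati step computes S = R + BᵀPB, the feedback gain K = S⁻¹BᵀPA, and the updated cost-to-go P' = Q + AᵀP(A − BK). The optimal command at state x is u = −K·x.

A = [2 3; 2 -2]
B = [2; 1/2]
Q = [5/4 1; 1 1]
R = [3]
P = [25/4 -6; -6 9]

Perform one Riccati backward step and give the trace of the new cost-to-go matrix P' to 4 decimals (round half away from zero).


74.9384

BᵀP = [9.5000 -7.5000]
S = R + BᵀPB = [3] + [15.2500] = [18.2500]
BᵀPA = [4.0000 43.5000]
K = S⁻¹·BᵀPA = [0.2192 2.3836]
A−BK = [1.5616 -1.7671; 1.8904 -3.1918]
AᵀP(A−BK) = [12.1233 -20.0342; -20.0342 60.5651]
P' = Q + AᵀP(A−BK) = [13.3733 -19.0342; -19.0342 61.5651]
tr(P') = 74.9384


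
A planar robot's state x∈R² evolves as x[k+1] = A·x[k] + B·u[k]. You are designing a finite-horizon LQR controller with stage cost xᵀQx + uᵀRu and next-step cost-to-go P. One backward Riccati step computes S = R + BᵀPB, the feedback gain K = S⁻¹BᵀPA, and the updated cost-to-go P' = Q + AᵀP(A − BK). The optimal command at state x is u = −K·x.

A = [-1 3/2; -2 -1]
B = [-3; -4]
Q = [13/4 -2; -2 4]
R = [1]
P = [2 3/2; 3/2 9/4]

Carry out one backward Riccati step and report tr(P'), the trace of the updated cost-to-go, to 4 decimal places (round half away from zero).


BᵀP = [-12.0000 -13.5000]
S = R + BᵀPB = [1] + [90.0000] = [91.0000]
BᵀPA = [39.0000 -4.5000]
K = S⁻¹·BᵀPA = [0.4286 -0.0495]
A−BK = [0.2857 1.3516; -0.2857 -1.1978]
AᵀP(A−BK) = [0.2857 0.4286; 0.4286 2.0275]
P' = Q + AᵀP(A−BK) = [3.5357 -1.5714; -1.5714 6.0275]
tr(P') = 9.5632

9.5632


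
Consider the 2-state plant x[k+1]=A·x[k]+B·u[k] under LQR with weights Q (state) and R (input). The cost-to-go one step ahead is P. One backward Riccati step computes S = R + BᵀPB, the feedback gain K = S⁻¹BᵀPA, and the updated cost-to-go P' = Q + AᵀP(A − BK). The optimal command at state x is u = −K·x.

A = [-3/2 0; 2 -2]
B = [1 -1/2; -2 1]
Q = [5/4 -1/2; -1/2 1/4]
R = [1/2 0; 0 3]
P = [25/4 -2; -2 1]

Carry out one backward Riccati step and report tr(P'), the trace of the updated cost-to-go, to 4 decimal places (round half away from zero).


BᵀP = [10.2500 -4.0000; -5.1250 2.0000]
S = R + BᵀPB = [1/2 0; 0 3] + [18.2500 -9.1250; -9.1250 4.5625] = [18.7500 -9.1250; -9.1250 7.5625]
BᵀPA = [-23.3750 8.0000; 11.6875 -4.0000]
K = S⁻¹·BᵀPA = [-1.1981 0.4100; 0.0998 -0.0342]
A−BK = [-0.2520 -0.4271; -0.4960 -1.1458]
AᵀP(A−BK) = [0.8905 -0.0160; -0.0160 0.5830]
P' = Q + AᵀP(A−BK) = [2.1405 -0.5160; -0.5160 0.8330]
tr(P') = 2.9736

2.9736


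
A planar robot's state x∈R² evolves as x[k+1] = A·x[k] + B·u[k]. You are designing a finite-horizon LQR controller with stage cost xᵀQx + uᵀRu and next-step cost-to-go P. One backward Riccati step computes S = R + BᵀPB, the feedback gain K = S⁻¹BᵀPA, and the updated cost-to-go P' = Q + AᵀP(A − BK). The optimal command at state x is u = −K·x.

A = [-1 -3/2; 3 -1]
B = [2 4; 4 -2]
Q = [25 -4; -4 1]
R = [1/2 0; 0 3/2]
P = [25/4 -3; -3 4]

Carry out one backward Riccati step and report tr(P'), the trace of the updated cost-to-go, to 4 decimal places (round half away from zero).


26.6155

BᵀP = [0.5000 10.0000; 31.0000 -20.0000]
S = R + BᵀPB = [1/2 0; 0 3/2] + [41.0000 -18.0000; -18.0000 164.0000] = [41.5000 -18.0000; -18.0000 165.5000]
BᵀPA = [29.5000 -10.7500; -91.0000 -26.5000]
K = S⁻¹·BᵀPA = [0.4957 -0.3447; -0.4959 -0.1976]
A−BK = [-0.0078 -0.0200; 0.0252 -0.0162]
AᵀP(A−BK) = [0.4959 0.0620; 0.0620 0.1196]
P' = Q + AᵀP(A−BK) = [25.4959 -3.9380; -3.9380 1.1196]
tr(P') = 26.6155
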